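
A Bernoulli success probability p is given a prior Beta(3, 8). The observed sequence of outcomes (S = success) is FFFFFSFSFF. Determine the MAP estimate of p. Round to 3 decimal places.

Prior: Beta(3, 8).
Data: 2 successes in 10 trials (from the sequence). The binomial likelihood contributes p^2(1−p)^8, so the posterior is Beta(3+2, 8+8) = Beta(5, 16).
For Beta(a, b) with a, b > 1 the mode is (a−1)/(a+b−2) = 4/19 ≈ 0.211.

p̂_MAP = 0.211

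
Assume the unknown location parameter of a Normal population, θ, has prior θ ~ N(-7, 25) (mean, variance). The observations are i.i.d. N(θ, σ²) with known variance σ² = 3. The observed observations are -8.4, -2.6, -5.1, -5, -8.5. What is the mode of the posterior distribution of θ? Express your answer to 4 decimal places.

n = 5; x̄ = ((-8.4) + (-2.6) + (-5.1) + (-5) + (-8.5))/5 = -29.6/5 = -5.92.
For a Normal prior and Normal likelihood with known variance, the posterior is Normal; its mode equals its mean, the precision-weighted average.
Prior precision 1/σ₀² = 1/25 = 0.04; data precision n/σ² = 5/3.
θ̂ = (0.04·(-7) + (5/3)·(-5.92)) / (0.04 + 5/3) = (-761/75)/(128/75) = -5.9453125 ≈ -5.9453.

θ̂_MAP = -5.9453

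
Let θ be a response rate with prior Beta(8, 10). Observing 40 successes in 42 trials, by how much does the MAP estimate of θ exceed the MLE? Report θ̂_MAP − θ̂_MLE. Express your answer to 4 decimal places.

MAP − MLE = -0.1420

Posterior is Beta(48, 12); MAP = (48−1)/(60−2) = 47/58 ≈ 0.81034.
MLE ignores the prior: θ̂_MLE = k/n = 40/42 ≈ 0.95238.
Difference = 47/58 − 40/42 = -173/1218 ≈ -0.1420.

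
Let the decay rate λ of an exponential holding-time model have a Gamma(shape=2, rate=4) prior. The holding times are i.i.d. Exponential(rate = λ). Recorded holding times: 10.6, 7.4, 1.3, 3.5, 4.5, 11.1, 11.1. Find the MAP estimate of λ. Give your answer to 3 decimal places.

λ̂_MAP = 0.150

The Exponential(rate=λ) likelihood is ∝ λ^n e^(−λΣtᵢ). Here n = 7 and Σtᵢ = 10.6 + 7.4 + 1.3 + 3.5 + 4.5 + 11.1 + 11.1 = 49.5.
Posterior ∝ λe^(−4λ) · λ^7e^(−49.5λ) = λ^8e^(−53.5λ), i.e. Gamma(9, 53.5).
Mode = (a−1)/b = 8/53.5 ≈ 0.150.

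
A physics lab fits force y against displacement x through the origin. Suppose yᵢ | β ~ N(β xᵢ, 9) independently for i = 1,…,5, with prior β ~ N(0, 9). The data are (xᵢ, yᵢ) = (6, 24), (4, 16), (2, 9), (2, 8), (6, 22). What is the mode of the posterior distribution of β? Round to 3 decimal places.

β̂_MAP = 3.856

log p(β | y) = −Σ(yᵢ − βxᵢ)²/(2·9) − β²/(2·9) + const.
Setting the derivative to zero: Σxᵢ(yᵢ − βxᵢ)/9 − β/9 = 0, so β = Σxᵢyᵢ / (Σxᵢ² + σ²/τ²).
Σxᵢyᵢ = 6·24 + 4·16 + 2·9 + 2·8 + 6·22 = 374; Σxᵢ² = 96; σ²/τ² = 1.
β̂_MAP = 374 / (96 + 1) = 374/97 ≈ 3.856.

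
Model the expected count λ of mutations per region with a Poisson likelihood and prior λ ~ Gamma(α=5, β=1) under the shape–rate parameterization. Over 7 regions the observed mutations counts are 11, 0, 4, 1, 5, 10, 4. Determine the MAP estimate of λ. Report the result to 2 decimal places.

λ̂_MAP = 4.88

Σxᵢ = 11+0+4+1+5+10+4 = 35, with n = 7.
Posterior ∝ λ^4e^(−1λ) · λ^35e^(−7λ) = λ^39e^(−8λ), i.e. Gamma(shape=40, rate=8).
The mode of a Gamma(a, b) with a ≥ 1 (shape–rate) is (a−1)/b = 39/8 ≈ 4.88.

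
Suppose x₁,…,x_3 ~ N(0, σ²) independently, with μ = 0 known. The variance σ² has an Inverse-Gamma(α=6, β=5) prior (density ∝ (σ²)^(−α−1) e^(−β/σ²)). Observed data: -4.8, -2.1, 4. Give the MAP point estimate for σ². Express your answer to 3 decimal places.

σ̂²_MAP = 3.144

Sum of squared deviations about the known mean: SS = (-4.8−0)² + (-2.1−0)² + (4−0)² = 43.45.
The Normal likelihood contributes (σ²)^(−n/2) exp(−SS/(2σ²)), so the posterior is Inverse-Gamma(α + n/2, β + SS/2) = Inverse-Gamma(7.5, 26.725).
The mode of Inverse-Gamma(a, b) is b/(a+1) = 26.725/8.5 ≈ 3.144.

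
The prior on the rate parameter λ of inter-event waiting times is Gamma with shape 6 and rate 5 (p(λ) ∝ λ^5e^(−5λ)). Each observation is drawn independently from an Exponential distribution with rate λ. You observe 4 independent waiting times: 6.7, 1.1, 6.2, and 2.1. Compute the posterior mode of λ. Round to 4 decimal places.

The Exponential(rate=λ) likelihood is ∝ λ^n e^(−λΣtᵢ). Here n = 4 and Σtᵢ = 6.7 + 1.1 + 6.2 + 2.1 = 16.1.
Posterior ∝ λ^5e^(−5λ) · λ^4e^(−16.1λ) = λ^9e^(−21.1λ), i.e. Gamma(10, 21.1).
Mode = (a−1)/b = 9/21.1 ≈ 0.4265.

λ̂_MAP = 0.4265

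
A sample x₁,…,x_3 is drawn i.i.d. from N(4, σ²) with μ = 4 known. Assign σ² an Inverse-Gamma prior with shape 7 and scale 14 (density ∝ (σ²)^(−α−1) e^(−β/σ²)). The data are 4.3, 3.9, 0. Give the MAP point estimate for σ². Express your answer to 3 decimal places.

σ̂²_MAP = 2.321

Sum of squared deviations about the known mean: SS = (4.3−4)² + (3.9−4)² + (0−4)² = 16.1.
The Normal likelihood contributes (σ²)^(−n/2) exp(−SS/(2σ²)), so the posterior is Inverse-Gamma(α + n/2, β + SS/2) = Inverse-Gamma(8.5, 22.05).
The mode of Inverse-Gamma(a, b) is b/(a+1) = 22.05/9.5 ≈ 2.321.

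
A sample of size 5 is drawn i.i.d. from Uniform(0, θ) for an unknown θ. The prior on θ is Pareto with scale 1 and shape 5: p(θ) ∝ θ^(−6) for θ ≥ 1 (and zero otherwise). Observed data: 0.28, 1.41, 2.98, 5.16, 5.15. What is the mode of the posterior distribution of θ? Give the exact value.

θ̂_MAP = 5.16

The Uniform(0, θ) likelihood is θ^(−n) for θ ≥ max(xᵢ), zero otherwise. Here max(xᵢ) = 5.16.
Posterior ∝ θ^(−6) · θ^(−5) = θ^(−11) on θ ≥ max(1, 5.16) = 5.16.
This density is strictly decreasing in θ, so the posterior mode lies at the lower boundary of the support.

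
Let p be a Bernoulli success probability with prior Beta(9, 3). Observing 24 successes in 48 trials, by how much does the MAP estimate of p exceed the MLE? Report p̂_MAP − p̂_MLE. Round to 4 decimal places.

Posterior is Beta(33, 27); MAP = (33−1)/(60−2) = 32/58 ≈ 0.55172.
MLE ignores the prior: p̂_MLE = k/n = 24/48 ≈ 0.50000.
Difference = 32/58 − 24/48 = 3/58 ≈ 0.0517.

MAP − MLE = 0.0517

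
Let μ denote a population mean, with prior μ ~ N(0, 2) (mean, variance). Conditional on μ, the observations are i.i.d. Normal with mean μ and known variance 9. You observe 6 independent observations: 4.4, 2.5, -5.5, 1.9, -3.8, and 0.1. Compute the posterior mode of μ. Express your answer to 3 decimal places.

μ̂_MAP = -0.038

n = 6; x̄ = (4.4 + 2.5 + (-5.5) + 1.9 + (-3.8) + 0.1)/6 = -0.4/6 = -1/15 ≈ -0.0667.
For a Normal prior and Normal likelihood with known variance, the posterior is Normal; its mode equals its mean, the precision-weighted average.
Prior precision 1/σ₀² = 1/2 = 0.5; data precision n/σ² = 6/9 = 2/3.
μ̂ = (0.5·0 + (2/3)·(-1/15)) / (0.5 + 2/3) = (-2/45)/(7/6) = -4/105 ≈ -0.038.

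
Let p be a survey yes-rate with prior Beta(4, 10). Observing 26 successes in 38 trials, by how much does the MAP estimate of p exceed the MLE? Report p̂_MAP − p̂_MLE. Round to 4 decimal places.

MAP − MLE = -0.1042

Posterior is Beta(30, 22); MAP = (30−1)/(52−2) = 29/50 ≈ 0.58000.
MLE ignores the prior: p̂_MLE = k/n = 26/38 ≈ 0.68421.
Difference = 29/50 − 26/38 = -99/950 ≈ -0.1042.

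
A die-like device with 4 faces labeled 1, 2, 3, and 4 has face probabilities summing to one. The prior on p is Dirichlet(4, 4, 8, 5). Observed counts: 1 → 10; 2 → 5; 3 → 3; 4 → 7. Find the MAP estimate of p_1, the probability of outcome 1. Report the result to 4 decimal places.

MAP estimate: 0.3095

The posterior is Dirichlet(αᵢ + nᵢ) = Dirichlet(14, 9, 11, 12).
For a Dirichlet(a₁,…,a_K) with all aᵢ > 1, the mode has j-th component (aⱼ − 1)/(Σaᵢ − K).
Here Σaᵢ = 46 and K = 4, so p_1 = (14 − 1)/(46 − 4) = 13/42 ≈ 0.3095.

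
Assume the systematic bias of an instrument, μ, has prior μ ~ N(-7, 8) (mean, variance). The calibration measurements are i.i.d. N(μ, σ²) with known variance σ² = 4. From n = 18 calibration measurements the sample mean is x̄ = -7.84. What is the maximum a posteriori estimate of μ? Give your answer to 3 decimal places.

μ̂_MAP = -7.817

n = 18, x̄ = -7.84.
For a Normal prior and Normal likelihood with known variance, the posterior is Normal; its mode equals its mean, the precision-weighted average.
Prior precision 1/σ₀² = 1/8 = 0.125; data precision n/σ² = 18/4 = 4.5.
μ̂ = (0.125·(-7) + 4.5·(-7.84)) / (0.125 + 4.5) = (-36.155)/4.625 = -7231/925 ≈ -7.817.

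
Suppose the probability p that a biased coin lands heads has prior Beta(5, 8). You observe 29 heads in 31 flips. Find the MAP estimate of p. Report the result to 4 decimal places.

p̂_MAP = 0.7857

Prior: Beta(5, 8).
Data: 29 successes in 31 trials. The binomial likelihood contributes p^29(1−p)^2, so the posterior is Beta(5+29, 8+2) = Beta(34, 10).
For Beta(a, b) with a, b > 1 the mode is (a−1)/(a+b−2) = 33/42 ≈ 0.7857.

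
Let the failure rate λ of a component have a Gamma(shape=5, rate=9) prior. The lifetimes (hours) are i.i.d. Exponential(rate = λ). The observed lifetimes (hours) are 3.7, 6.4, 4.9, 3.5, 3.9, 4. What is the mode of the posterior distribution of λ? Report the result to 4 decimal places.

The Exponential(rate=λ) likelihood is ∝ λ^n e^(−λΣtᵢ). Here n = 6 and Σtᵢ = 3.7 + 6.4 + 4.9 + 3.5 + 3.9 + 4 = 26.4.
Posterior ∝ λ^4e^(−9λ) · λ^6e^(−26.4λ) = λ^10e^(−35.4λ), i.e. Gamma(11, 35.4).
Mode = (a−1)/b = 10/35.4 ≈ 0.2825.

λ̂_MAP = 0.2825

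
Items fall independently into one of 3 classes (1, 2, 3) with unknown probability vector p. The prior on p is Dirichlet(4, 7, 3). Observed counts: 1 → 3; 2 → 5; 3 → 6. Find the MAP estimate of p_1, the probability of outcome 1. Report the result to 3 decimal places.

MAP estimate: 0.240

The posterior is Dirichlet(αᵢ + nᵢ) = Dirichlet(7, 12, 9).
For a Dirichlet(a₁,…,a_K) with all aᵢ > 1, the mode has j-th component (aⱼ − 1)/(Σaᵢ − K).
Here Σaᵢ = 28 and K = 3, so p_1 = (7 − 1)/(28 − 3) = 6/25 ≈ 0.240.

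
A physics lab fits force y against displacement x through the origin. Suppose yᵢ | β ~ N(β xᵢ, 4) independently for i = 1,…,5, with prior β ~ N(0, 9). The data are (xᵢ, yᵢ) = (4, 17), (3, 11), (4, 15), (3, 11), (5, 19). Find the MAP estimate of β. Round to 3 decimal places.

β̂_MAP = 3.831

log p(β | y) = −Σ(yᵢ − βxᵢ)²/(2·4) − β²/(2·9) + const.
Setting the derivative to zero: Σxᵢ(yᵢ − βxᵢ)/4 − β/9 = 0, so β = Σxᵢyᵢ / (Σxᵢ² + σ²/τ²).
Σxᵢyᵢ = 4·17 + 3·11 + 4·15 + 3·11 + 5·19 = 289; Σxᵢ² = 75; σ²/τ² = 4/9.
β̂_MAP = 289 / (75 + 4/9) = 289/(679/9) = 2601/679 ≈ 3.831.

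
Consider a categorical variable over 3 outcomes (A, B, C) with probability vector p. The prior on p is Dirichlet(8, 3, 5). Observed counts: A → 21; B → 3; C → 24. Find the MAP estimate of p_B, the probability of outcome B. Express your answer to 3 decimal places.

The posterior is Dirichlet(αᵢ + nᵢ) = Dirichlet(29, 6, 29).
For a Dirichlet(a₁,…,a_K) with all aᵢ > 1, the mode has j-th component (aⱼ − 1)/(Σaᵢ − K).
Here Σaᵢ = 64 and K = 3, so p_B = (6 − 1)/(64 − 3) = 5/61 ≈ 0.082.

MAP estimate of p_B = 0.082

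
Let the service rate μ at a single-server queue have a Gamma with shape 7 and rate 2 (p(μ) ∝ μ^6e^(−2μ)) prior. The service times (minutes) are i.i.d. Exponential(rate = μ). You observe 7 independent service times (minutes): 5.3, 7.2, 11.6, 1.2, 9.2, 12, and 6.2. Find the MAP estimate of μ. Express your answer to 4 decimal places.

The Exponential(rate=μ) likelihood is ∝ μ^n e^(−μΣtᵢ). Here n = 7 and Σtᵢ = 5.3 + 7.2 + 11.6 + 1.2 + 9.2 + 12 + 6.2 = 52.7.
Posterior ∝ μ^6e^(−2μ) · μ^7e^(−52.7μ) = μ^13e^(−54.7μ), i.e. Gamma(14, 54.7).
Mode = (a−1)/b = 13/54.7 ≈ 0.2377.

μ̂_MAP = 0.2377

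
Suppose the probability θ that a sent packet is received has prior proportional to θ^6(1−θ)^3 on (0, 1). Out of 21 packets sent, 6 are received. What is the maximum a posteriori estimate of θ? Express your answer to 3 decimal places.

The prior density ∝ θ^6(1−θ)^3 is the kernel of Beta(7, 4).
Data: 6 successes in 21 trials. The binomial likelihood contributes θ^6(1−θ)^15, so the posterior is Beta(7+6, 4+15) = Beta(13, 19).
For Beta(a, b) with a, b > 1 the mode is (a−1)/(a+b−2) = 12/30 ≈ 0.400.

θ̂_MAP = 0.400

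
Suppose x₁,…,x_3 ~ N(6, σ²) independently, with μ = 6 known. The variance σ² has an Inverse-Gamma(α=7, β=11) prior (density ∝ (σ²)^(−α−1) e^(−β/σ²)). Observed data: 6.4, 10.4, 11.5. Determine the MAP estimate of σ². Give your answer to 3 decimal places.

σ̂²_MAP = 3.777

Sum of squared deviations about the known mean: SS = (6.4−6)² + (10.4−6)² + (11.5−6)² = 49.77.
The Normal likelihood contributes (σ²)^(−n/2) exp(−SS/(2σ²)), so the posterior is Inverse-Gamma(α + n/2, β + SS/2) = Inverse-Gamma(8.5, 35.885).
The mode of Inverse-Gamma(a, b) is b/(a+1) = 35.885/9.5 ≈ 3.777.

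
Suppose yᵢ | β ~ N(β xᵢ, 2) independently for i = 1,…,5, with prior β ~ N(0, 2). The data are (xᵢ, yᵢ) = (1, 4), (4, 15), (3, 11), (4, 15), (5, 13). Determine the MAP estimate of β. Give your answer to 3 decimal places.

β̂_MAP = 3.265

log p(β | y) = −Σ(yᵢ − βxᵢ)²/(2·2) − β²/(2·2) + const.
Setting the derivative to zero: Σxᵢ(yᵢ − βxᵢ)/2 − β/2 = 0, so β = Σxᵢyᵢ / (Σxᵢ² + σ²/τ²).
Σxᵢyᵢ = 1·4 + 4·15 + 3·11 + 4·15 + 5·13 = 222; Σxᵢ² = 67; σ²/τ² = 1.
β̂_MAP = 222 / (67 + 1) = 222/68 ≈ 3.265.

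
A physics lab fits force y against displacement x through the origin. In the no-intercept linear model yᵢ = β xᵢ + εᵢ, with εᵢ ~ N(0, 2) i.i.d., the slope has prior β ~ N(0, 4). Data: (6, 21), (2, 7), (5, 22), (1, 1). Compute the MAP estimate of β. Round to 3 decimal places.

β̂_MAP = 3.774

log p(β | y) = −Σ(yᵢ − βxᵢ)²/(2·2) − β²/(2·4) + const.
Setting the derivative to zero: Σxᵢ(yᵢ − βxᵢ)/2 − β/4 = 0, so β = Σxᵢyᵢ / (Σxᵢ² + σ²/τ²).
Σxᵢyᵢ = 6·21 + 2·7 + 5·22 + 1·1 = 251; Σxᵢ² = 66; σ²/τ² = 0.5.
β̂_MAP = 251 / (66 + 0.5) = 251/66.5 ≈ 3.774.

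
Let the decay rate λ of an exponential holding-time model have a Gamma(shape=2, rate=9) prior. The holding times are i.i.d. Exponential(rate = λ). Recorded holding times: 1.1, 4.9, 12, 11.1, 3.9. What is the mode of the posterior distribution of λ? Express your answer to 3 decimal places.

The Exponential(rate=λ) likelihood is ∝ λ^n e^(−λΣtᵢ). Here n = 5 and Σtᵢ = 1.1 + 4.9 + 12 + 11.1 + 3.9 = 33.
Posterior ∝ λe^(−9λ) · λ^5e^(−33λ) = λ^6e^(−42λ), i.e. Gamma(7, 42).
Mode = (a−1)/b = 6/42 ≈ 0.143.

λ̂_MAP = 0.143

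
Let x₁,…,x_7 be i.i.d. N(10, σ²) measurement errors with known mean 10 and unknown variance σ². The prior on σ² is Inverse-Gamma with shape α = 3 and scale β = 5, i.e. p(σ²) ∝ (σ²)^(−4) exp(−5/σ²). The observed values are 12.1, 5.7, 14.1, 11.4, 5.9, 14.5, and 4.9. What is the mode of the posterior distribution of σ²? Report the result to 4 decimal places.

σ̂²_MAP = 7.6493

Sum of squared deviations about the known mean: SS = (12.1−10)² + (5.7−10)² + (14.1−10)² + (11.4−10)² + (5.9−10)² + (14.5−10)² + (4.9−10)² = 104.74.
The Normal likelihood contributes (σ²)^(−n/2) exp(−SS/(2σ²)), so the posterior is Inverse-Gamma(α + n/2, β + SS/2) = Inverse-Gamma(6.5, 57.37).
The mode of Inverse-Gamma(a, b) is b/(a+1) = 57.37/7.5 ≈ 7.6493.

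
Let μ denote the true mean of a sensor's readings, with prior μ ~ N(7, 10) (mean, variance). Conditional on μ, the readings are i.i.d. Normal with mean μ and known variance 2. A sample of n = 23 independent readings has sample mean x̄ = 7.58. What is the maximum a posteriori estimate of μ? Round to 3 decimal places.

μ̂_MAP = 7.575

n = 23, x̄ = 7.58.
For a Normal prior and Normal likelihood with known variance, the posterior is Normal; its mode equals its mean, the precision-weighted average.
Prior precision 1/σ₀² = 1/10 = 0.1; data precision n/σ² = 23/2 = 11.5.
μ̂ = (0.1·7 + 11.5·7.58) / (0.1 + 11.5) = 87.87/11.6 = 7.575.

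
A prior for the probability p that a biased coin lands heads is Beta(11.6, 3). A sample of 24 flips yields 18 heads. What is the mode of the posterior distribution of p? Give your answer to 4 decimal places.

p̂_MAP = 0.7814

Prior: Beta(11.6, 3).
Data: 18 successes in 24 trials. The binomial likelihood contributes p^18(1−p)^6, so the posterior is Beta(11.6+18, 3+6) = Beta(29.6, 9).
For Beta(a, b) with a, b > 1 the mode is (a−1)/(a+b−2) = 28.6/36.6 ≈ 0.7814.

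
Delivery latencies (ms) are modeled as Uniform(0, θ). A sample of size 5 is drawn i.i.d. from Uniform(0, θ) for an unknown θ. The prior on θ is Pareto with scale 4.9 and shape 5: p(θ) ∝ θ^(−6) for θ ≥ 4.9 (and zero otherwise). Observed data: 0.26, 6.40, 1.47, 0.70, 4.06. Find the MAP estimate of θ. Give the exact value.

θ̂_MAP = 6.40

The Uniform(0, θ) likelihood is θ^(−n) for θ ≥ max(xᵢ), zero otherwise. Here max(xᵢ) = 6.40.
Posterior ∝ θ^(−6) · θ^(−5) = θ^(−11) on θ ≥ max(4.9, 6.40) = 6.40.
This density is strictly decreasing in θ, so the posterior mode lies at the lower boundary of the support.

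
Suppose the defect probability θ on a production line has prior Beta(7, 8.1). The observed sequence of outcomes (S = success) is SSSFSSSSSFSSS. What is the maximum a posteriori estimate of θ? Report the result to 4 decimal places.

θ̂_MAP = 0.6513

Prior: Beta(7, 8.1).
Data: 11 successes in 13 trials (from the sequence). The binomial likelihood contributes θ^11(1−θ)^2, so the posterior is Beta(7+11, 8.1+2) = Beta(18, 10.1).
For Beta(a, b) with a, b > 1 the mode is (a−1)/(a+b−2) = 17/26.1 ≈ 0.6513.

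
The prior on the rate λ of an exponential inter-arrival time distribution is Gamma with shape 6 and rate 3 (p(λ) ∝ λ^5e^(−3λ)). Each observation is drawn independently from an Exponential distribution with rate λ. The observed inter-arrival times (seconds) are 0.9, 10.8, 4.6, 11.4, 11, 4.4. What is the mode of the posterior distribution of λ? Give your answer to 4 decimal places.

The Exponential(rate=λ) likelihood is ∝ λ^n e^(−λΣtᵢ). Here n = 6 and Σtᵢ = 0.9 + 10.8 + 4.6 + 11.4 + 11 + 4.4 = 43.1.
Posterior ∝ λ^5e^(−3λ) · λ^6e^(−43.1λ) = λ^11e^(−46.1λ), i.e. Gamma(12, 46.1).
Mode = (a−1)/b = 11/46.1 ≈ 0.2386.

λ̂_MAP = 0.2386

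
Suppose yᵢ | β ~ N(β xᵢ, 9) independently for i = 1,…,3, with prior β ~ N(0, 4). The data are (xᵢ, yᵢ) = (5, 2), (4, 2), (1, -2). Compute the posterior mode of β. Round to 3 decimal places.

log p(β | y) = −Σ(yᵢ − βxᵢ)²/(2·9) − β²/(2·4) + const.
Setting the derivative to zero: Σxᵢ(yᵢ − βxᵢ)/9 − β/4 = 0, so β = Σxᵢyᵢ / (Σxᵢ² + σ²/τ²).
Σxᵢyᵢ = 5·2 + 4·2 + 1·(-2) = 16; Σxᵢ² = 42; σ²/τ² = 2.25.
β̂_MAP = 16 / (42 + 2.25) = 16/44.25 ≈ 0.362.

β̂_MAP = 0.362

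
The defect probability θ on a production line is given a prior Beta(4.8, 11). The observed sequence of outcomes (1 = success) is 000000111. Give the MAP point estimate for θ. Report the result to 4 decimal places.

Prior: Beta(4.8, 11).
Data: 3 successes in 9 trials (from the sequence). The binomial likelihood contributes θ^3(1−θ)^6, so the posterior is Beta(4.8+3, 11+6) = Beta(7.8, 17).
For Beta(a, b) with a, b > 1 the mode is (a−1)/(a+b−2) = 6.8/22.8 ≈ 0.2982.

θ̂_MAP = 0.2982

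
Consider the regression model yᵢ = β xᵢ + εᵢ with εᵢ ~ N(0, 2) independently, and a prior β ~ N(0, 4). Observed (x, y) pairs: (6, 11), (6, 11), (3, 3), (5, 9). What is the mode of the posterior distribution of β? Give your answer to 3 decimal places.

β̂_MAP = 1.746

log p(β | y) = −Σ(yᵢ − βxᵢ)²/(2·2) − β²/(2·4) + const.
Setting the derivative to zero: Σxᵢ(yᵢ − βxᵢ)/2 − β/4 = 0, so β = Σxᵢyᵢ / (Σxᵢ² + σ²/τ²).
Σxᵢyᵢ = 6·11 + 6·11 + 3·3 + 5·9 = 186; Σxᵢ² = 106; σ²/τ² = 0.5.
β̂_MAP = 186 / (106 + 0.5) = 186/106.5 ≈ 1.746.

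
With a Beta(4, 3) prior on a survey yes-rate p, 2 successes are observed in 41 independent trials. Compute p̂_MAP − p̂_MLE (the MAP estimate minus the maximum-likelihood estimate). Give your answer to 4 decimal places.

MAP − MLE = 0.0599

Posterior is Beta(6, 42); MAP = (6−1)/(48−2) = 5/46 ≈ 0.10870.
MLE ignores the prior: p̂_MLE = k/n = 2/41 ≈ 0.04878.
Difference = 5/46 − 2/41 = 113/1886 ≈ 0.0599.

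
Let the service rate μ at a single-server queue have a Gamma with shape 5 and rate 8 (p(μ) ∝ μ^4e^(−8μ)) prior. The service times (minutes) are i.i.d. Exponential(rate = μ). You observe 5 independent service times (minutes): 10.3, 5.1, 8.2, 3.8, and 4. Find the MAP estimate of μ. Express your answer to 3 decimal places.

μ̂_MAP = 0.228

The Exponential(rate=μ) likelihood is ∝ μ^n e^(−μΣtᵢ). Here n = 5 and Σtᵢ = 10.3 + 5.1 + 8.2 + 3.8 + 4 = 31.4.
Posterior ∝ μ^4e^(−8μ) · μ^5e^(−31.4μ) = μ^9e^(−39.4μ), i.e. Gamma(10, 39.4).
Mode = (a−1)/b = 9/39.4 ≈ 0.228.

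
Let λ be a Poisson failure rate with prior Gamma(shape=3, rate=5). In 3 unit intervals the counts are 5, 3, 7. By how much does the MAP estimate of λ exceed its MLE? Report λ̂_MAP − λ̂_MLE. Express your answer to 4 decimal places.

Σxᵢ = 15. Posterior is Gamma(18, 8); MAP = (18−1)/8 = 17/8 ≈ 2.12500.
MLE = x̄ = 15/3 ≈ 5.00000.
Difference = 17/8 − 15/3 = -23/8 ≈ -2.8750.

MAP − MLE = -2.8750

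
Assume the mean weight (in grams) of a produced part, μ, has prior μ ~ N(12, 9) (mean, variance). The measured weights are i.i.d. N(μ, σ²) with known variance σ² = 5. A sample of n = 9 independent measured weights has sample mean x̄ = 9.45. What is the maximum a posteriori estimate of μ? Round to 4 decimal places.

μ̂_MAP = 9.5983

n = 9, x̄ = 9.45.
For a Normal prior and Normal likelihood with known variance, the posterior is Normal; its mode equals its mean, the precision-weighted average.
Prior precision 1/σ₀² = 1/9; data precision n/σ² = 9/5 = 1.8.
μ̂ = ((1/9)·12 + 1.8·9.45) / (1/9 + 1.8) = (5503/300)/(86/45) = 16509/1720 ≈ 9.5983.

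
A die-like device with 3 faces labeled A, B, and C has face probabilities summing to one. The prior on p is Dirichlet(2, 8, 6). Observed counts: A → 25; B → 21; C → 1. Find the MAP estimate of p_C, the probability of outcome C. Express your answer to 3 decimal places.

MAP estimate of p_C = 0.100

The posterior is Dirichlet(αᵢ + nᵢ) = Dirichlet(27, 29, 7).
For a Dirichlet(a₁,…,a_K) with all aᵢ > 1, the mode has j-th component (aⱼ − 1)/(Σaᵢ − K).
Here Σaᵢ = 63 and K = 3, so p_C = (7 − 1)/(63 − 3) = 6/60 ≈ 0.100.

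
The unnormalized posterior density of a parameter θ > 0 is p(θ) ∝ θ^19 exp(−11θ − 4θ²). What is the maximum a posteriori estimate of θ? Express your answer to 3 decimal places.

ℓ'(θ) = 19/θ − 11 − 8θ. Setting this to zero and multiplying by θ: 8θ² + 11θ − 19 = 0.
θ = (−11 + √(11² + 4·8·19)) / (2·8) = (−11 + √729) / 16 = (−11 + 27)/16 = 1.
ℓ''(θ) = −19/θ² − 8 < 0, confirming a maximum.

θ̂_MAP = 1.000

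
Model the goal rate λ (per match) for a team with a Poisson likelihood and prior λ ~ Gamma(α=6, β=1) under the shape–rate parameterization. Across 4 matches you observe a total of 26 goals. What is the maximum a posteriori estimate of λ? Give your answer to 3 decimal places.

λ̂_MAP = 6.200

Σxᵢ = 26, n = 4.
Posterior ∝ λ^5e^(−1λ) · λ^26e^(−4λ) = λ^31e^(−5λ), i.e. Gamma(shape=32, rate=5).
The mode of a Gamma(a, b) with a ≥ 1 (shape–rate) is (a−1)/b = 31/5 ≈ 6.200.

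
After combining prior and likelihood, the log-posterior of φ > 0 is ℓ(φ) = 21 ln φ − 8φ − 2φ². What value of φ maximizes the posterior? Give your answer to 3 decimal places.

φ̂_MAP = 1.500

ℓ'(φ) = 21/φ − 8 − 4φ. Setting this to zero and multiplying by φ: 4φ² + 8φ − 21 = 0.
φ = (−8 + √(8² + 4·4·21)) / (2·4) = (−8 + √400) / 8 = (−8 + 20)/8 = 3/2.
ℓ''(φ) = −21/φ² − 4 < 0, confirming a maximum.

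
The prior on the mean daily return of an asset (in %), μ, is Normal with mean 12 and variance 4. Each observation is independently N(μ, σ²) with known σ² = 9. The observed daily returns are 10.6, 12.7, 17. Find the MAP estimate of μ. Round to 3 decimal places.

n = 3; x̄ = (10.6 + 12.7 + 17)/3 = 40.3/3 = 403/30 ≈ 13.4333.
For a Normal prior and Normal likelihood with known variance, the posterior is Normal; its mode equals its mean, the precision-weighted average.
Prior precision 1/σ₀² = 1/4 = 0.25; data precision n/σ² = 3/9 = 1/3.
μ̂ = (0.25·12 + (1/3)·(403/30)) / (0.25 + 1/3) = (673/90)/(7/12) = 1346/105 ≈ 12.819.

μ̂_MAP = 12.819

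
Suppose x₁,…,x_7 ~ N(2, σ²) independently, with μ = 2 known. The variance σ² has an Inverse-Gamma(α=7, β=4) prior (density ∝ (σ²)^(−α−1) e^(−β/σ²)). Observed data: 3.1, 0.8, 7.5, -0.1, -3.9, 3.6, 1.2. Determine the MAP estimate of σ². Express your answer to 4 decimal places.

Sum of squared deviations about the known mean: SS = (3.1−2)² + (0.8−2)² + (7.5−2)² + (-0.1−2)² + (-3.9−2)² + (3.6−2)² + (1.2−2)² = 75.32.
The Normal likelihood contributes (σ²)^(−n/2) exp(−SS/(2σ²)), so the posterior is Inverse-Gamma(α + n/2, β + SS/2) = Inverse-Gamma(10.5, 41.66).
The mode of Inverse-Gamma(a, b) is b/(a+1) = 41.66/11.5 ≈ 3.6226.

σ̂²_MAP = 3.6226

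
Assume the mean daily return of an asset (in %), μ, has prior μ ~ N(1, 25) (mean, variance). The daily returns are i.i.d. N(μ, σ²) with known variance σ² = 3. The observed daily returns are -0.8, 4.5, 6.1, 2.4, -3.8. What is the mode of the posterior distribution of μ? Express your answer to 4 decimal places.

n = 5; x̄ = ((-0.8) + 4.5 + 6.1 + 2.4 + (-3.8))/5 = 8.4/5 = 1.68.
For a Normal prior and Normal likelihood with known variance, the posterior is Normal; its mode equals its mean, the precision-weighted average.
Prior precision 1/σ₀² = 1/25 = 0.04; data precision n/σ² = 5/3.
μ̂ = (0.04·1 + (5/3)·1.68) / (0.04 + 5/3) = 2.84/(128/75) = 1.6640625 ≈ 1.6641.

μ̂_MAP = 1.6641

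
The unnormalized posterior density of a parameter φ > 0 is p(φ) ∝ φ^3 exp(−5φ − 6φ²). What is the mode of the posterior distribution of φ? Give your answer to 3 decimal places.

φ̂_MAP = 0.333

ℓ'(φ) = 3/φ − 5 − 12φ. Setting this to zero and multiplying by φ: 12φ² + 5φ − 3 = 0.
φ = (−5 + √(5² + 4·12·3)) / (2·12) = (−5 + √169) / 24 = (−5 + 13)/24 = 1/3.
ℓ''(φ) = −3/φ² − 12 < 0, confirming a maximum.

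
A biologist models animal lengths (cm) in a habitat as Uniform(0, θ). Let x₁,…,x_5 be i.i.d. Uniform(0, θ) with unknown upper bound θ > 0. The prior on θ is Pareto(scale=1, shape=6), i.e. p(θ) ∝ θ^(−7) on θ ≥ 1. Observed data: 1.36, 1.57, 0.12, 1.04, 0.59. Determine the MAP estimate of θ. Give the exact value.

θ̂_MAP = 1.57

The Uniform(0, θ) likelihood is θ^(−n) for θ ≥ max(xᵢ), zero otherwise. Here max(xᵢ) = 1.57.
Posterior ∝ θ^(−7) · θ^(−5) = θ^(−12) on θ ≥ max(1, 1.57) = 1.57.
This density is strictly decreasing in θ, so the posterior mode lies at the lower boundary of the support.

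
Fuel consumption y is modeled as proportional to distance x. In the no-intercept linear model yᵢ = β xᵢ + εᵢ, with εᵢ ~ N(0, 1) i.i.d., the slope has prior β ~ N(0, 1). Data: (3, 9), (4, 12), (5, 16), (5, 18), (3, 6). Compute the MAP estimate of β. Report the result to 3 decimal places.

log p(β | y) = −Σ(yᵢ − βxᵢ)²/(2·1) − β²/(2·1) + const.
Setting the derivative to zero: Σxᵢ(yᵢ − βxᵢ)/1 − β/1 = 0, so β = Σxᵢyᵢ / (Σxᵢ² + σ²/τ²).
Σxᵢyᵢ = 3·9 + 4·12 + 5·16 + 5·18 + 3·6 = 263; Σxᵢ² = 84; σ²/τ² = 1.
β̂_MAP = 263 / (84 + 1) = 263/85 ≈ 3.094.

β̂_MAP = 3.094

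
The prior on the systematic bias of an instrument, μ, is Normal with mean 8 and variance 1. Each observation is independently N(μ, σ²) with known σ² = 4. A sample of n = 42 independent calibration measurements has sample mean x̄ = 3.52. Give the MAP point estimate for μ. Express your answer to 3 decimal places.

n = 42, x̄ = 3.52.
For a Normal prior and Normal likelihood with known variance, the posterior is Normal; its mode equals its mean, the precision-weighted average.
Prior precision 1/σ₀² = 1/1 = 1; data precision n/σ² = 42/4 = 10.5.
μ̂ = (1·8 + 10.5·3.52) / (1 + 10.5) = 44.96/11.5 = 2248/575 ≈ 3.910.

μ̂_MAP = 3.910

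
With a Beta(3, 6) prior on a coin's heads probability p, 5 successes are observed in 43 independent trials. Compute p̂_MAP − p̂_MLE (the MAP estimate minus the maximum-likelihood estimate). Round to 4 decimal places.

Posterior is Beta(8, 44); MAP = (8−1)/(52−2) = 7/50 ≈ 0.14000.
MLE ignores the prior: p̂_MLE = k/n = 5/43 ≈ 0.11628.
Difference = 7/50 − 5/43 = 51/2150 ≈ 0.0237.

MAP − MLE = 0.0237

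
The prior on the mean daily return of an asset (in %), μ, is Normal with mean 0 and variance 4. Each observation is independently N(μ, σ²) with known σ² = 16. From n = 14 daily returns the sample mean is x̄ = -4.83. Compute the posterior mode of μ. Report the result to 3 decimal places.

n = 14, x̄ = -4.83.
For a Normal prior and Normal likelihood with known variance, the posterior is Normal; its mode equals its mean, the precision-weighted average.
Prior precision 1/σ₀² = 1/4 = 0.25; data precision n/σ² = 14/16 = 0.875.
μ̂ = (0.25·0 + 0.875·(-4.83)) / (0.25 + 0.875) = (-4.22625)/1.125 = -1127/300 ≈ -3.757.

μ̂_MAP = -3.757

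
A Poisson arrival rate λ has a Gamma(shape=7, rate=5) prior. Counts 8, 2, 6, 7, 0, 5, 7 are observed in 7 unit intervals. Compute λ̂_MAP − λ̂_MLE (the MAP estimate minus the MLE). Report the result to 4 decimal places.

MAP − MLE = -1.5833

Σxᵢ = 35. Posterior is Gamma(42, 12); MAP = (42−1)/12 = 41/12 ≈ 3.41667.
MLE = x̄ = 35/7 ≈ 5.00000.
Difference = 41/12 − 35/7 = -19/12 ≈ -1.5833.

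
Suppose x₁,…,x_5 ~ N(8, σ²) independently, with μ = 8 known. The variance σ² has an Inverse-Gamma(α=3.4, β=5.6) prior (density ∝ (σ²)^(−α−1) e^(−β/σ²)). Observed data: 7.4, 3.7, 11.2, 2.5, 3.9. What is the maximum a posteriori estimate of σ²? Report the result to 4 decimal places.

Sum of squared deviations about the known mean: SS = (7.4−8)² + (3.7−8)² + (11.2−8)² + (2.5−8)² + (3.9−8)² = 76.15.
The Normal likelihood contributes (σ²)^(−n/2) exp(−SS/(2σ²)), so the posterior is Inverse-Gamma(α + n/2, β + SS/2) = Inverse-Gamma(5.9, 43.675).
The mode of Inverse-Gamma(a, b) is b/(a+1) = 43.675/6.9 ≈ 6.3297.

σ̂²_MAP = 6.3297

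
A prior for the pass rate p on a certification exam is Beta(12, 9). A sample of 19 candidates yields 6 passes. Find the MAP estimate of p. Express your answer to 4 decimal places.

p̂_MAP = 0.4474

Prior: Beta(12, 9).
Data: 6 successes in 19 trials. The binomial likelihood contributes p^6(1−p)^13, so the posterior is Beta(12+6, 9+13) = Beta(18, 22).
For Beta(a, b) with a, b > 1 the mode is (a−1)/(a+b−2) = 17/38 ≈ 0.4474.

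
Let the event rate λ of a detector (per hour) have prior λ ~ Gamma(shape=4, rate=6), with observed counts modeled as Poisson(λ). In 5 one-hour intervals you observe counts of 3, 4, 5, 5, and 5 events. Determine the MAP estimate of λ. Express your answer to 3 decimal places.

λ̂_MAP = 2.273

Σxᵢ = 3+4+5+5+5 = 22, with n = 5.
Posterior ∝ λ^3e^(−6λ) · λ^22e^(−5λ) = λ^25e^(−11λ), i.e. Gamma(shape=26, rate=11).
The mode of a Gamma(a, b) with a ≥ 1 (shape–rate) is (a−1)/b = 25/11 ≈ 2.273.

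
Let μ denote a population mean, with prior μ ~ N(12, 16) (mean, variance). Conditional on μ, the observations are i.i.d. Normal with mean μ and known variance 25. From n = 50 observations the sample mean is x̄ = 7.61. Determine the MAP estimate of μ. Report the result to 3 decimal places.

μ̂_MAP = 7.743

n = 50, x̄ = 7.61.
For a Normal prior and Normal likelihood with known variance, the posterior is Normal; its mode equals its mean, the precision-weighted average.
Prior precision 1/σ₀² = 1/16 = 0.0625; data precision n/σ² = 50/25 = 2.
μ̂ = (0.0625·12 + 2·7.61) / (0.0625 + 2) = 15.97/2.0625 = 6388/825 ≈ 7.743.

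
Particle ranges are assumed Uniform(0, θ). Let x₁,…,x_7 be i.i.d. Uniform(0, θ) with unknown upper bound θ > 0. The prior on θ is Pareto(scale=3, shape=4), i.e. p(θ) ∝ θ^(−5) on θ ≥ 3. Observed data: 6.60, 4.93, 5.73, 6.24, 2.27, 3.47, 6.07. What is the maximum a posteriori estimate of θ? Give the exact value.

θ̂_MAP = 6.60

The Uniform(0, θ) likelihood is θ^(−n) for θ ≥ max(xᵢ), zero otherwise. Here max(xᵢ) = 6.60.
Posterior ∝ θ^(−5) · θ^(−7) = θ^(−12) on θ ≥ max(3, 6.60) = 6.60.
This density is strictly decreasing in θ, so the posterior mode lies at the lower boundary of the support.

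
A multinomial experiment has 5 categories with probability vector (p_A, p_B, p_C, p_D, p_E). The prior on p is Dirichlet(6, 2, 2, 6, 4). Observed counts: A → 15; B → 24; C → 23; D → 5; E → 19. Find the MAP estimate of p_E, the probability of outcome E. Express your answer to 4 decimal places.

MAP estimate of p_E = 0.2178

The posterior is Dirichlet(αᵢ + nᵢ) = Dirichlet(21, 26, 25, 11, 23).
For a Dirichlet(a₁,…,a_K) with all aᵢ > 1, the mode has j-th component (aⱼ − 1)/(Σaᵢ − K).
Here Σaᵢ = 106 and K = 5, so p_E = (23 − 1)/(106 − 5) = 22/101 ≈ 0.2178.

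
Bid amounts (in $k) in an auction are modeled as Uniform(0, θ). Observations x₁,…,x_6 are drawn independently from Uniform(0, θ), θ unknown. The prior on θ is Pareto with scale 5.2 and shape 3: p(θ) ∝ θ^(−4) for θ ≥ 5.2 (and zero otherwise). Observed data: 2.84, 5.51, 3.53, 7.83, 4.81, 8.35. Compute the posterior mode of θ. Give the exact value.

The Uniform(0, θ) likelihood is θ^(−n) for θ ≥ max(xᵢ), zero otherwise. Here max(xᵢ) = 8.35.
Posterior ∝ θ^(−4) · θ^(−6) = θ^(−10) on θ ≥ max(5.2, 8.35) = 8.35.
This density is strictly decreasing in θ, so the posterior mode lies at the lower boundary of the support.

θ̂_MAP = 8.35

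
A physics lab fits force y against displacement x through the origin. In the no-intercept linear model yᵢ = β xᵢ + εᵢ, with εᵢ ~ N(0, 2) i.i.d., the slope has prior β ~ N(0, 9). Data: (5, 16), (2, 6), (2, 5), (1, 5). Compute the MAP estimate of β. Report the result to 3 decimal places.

β̂_MAP = 3.127

log p(β | y) = −Σ(yᵢ − βxᵢ)²/(2·2) − β²/(2·9) + const.
Setting the derivative to zero: Σxᵢ(yᵢ − βxᵢ)/2 − β/9 = 0, so β = Σxᵢyᵢ / (Σxᵢ² + σ²/τ²).
Σxᵢyᵢ = 5·16 + 2·6 + 2·5 + 1·5 = 107; Σxᵢ² = 34; σ²/τ² = 2/9.
β̂_MAP = 107 / (34 + 2/9) = 107/(308/9) = 963/308 ≈ 3.127.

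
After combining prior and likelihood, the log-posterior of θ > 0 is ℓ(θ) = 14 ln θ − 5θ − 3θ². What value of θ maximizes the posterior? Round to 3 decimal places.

θ̂_MAP = 1.167

ℓ'(θ) = 14/θ − 5 − 6θ. Setting this to zero and multiplying by θ: 6θ² + 5θ − 14 = 0.
θ = (−5 + √(5² + 4·6·14)) / (2·6) = (−5 + √361) / 12 = (−5 + 19)/12 = 7/6.
ℓ''(θ) = −14/θ² − 6 < 0, confirming a maximum.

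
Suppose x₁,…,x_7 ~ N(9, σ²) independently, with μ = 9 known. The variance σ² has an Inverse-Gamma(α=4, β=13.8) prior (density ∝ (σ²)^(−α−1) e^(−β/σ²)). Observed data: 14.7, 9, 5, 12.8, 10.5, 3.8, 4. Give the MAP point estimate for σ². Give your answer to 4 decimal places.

Sum of squared deviations about the known mean: SS = (14.7−9)² + (9−9)² + (5−9)² + (12.8−9)² + (10.5−9)² + (3.8−9)² + (4−9)² = 117.22.
The Normal likelihood contributes (σ²)^(−n/2) exp(−SS/(2σ²)), so the posterior is Inverse-Gamma(α + n/2, β + SS/2) = Inverse-Gamma(7.5, 72.41).
The mode of Inverse-Gamma(a, b) is b/(a+1) = 72.41/8.5 ≈ 8.5188.

σ̂²_MAP = 8.5188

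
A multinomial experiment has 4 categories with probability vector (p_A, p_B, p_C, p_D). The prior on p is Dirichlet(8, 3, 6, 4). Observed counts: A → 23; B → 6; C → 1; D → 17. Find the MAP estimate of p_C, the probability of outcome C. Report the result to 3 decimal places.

MAP estimate of p_C = 0.094

The posterior is Dirichlet(αᵢ + nᵢ) = Dirichlet(31, 9, 7, 21).
For a Dirichlet(a₁,…,a_K) with all aᵢ > 1, the mode has j-th component (aⱼ − 1)/(Σaᵢ − K).
Here Σaᵢ = 68 and K = 4, so p_C = (7 − 1)/(68 − 4) = 6/64 ≈ 0.094.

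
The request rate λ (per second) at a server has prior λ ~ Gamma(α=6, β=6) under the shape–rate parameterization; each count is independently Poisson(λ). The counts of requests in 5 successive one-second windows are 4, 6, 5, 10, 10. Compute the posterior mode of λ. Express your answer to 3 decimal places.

λ̂_MAP = 3.636

Σxᵢ = 4+6+5+10+10 = 35, with n = 5.
Posterior ∝ λ^5e^(−6λ) · λ^35e^(−5λ) = λ^40e^(−11λ), i.e. Gamma(shape=41, rate=11).
The mode of a Gamma(a, b) with a ≥ 1 (shape–rate) is (a−1)/b = 40/11 ≈ 3.636.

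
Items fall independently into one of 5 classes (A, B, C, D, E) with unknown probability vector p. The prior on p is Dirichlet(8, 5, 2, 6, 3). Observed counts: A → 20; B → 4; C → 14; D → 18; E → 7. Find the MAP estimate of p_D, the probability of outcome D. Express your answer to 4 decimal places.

MAP estimate of p_D = 0.2805

The posterior is Dirichlet(αᵢ + nᵢ) = Dirichlet(28, 9, 16, 24, 10).
For a Dirichlet(a₁,…,a_K) with all aᵢ > 1, the mode has j-th component (aⱼ − 1)/(Σaᵢ − K).
Here Σaᵢ = 87 and K = 5, so p_D = (24 − 1)/(87 − 5) = 23/82 ≈ 0.2805.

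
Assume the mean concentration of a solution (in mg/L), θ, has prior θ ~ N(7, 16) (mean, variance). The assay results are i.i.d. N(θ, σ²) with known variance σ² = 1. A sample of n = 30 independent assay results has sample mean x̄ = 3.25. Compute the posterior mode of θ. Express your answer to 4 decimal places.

θ̂_MAP = 3.2578

n = 30, x̄ = 3.25.
For a Normal prior and Normal likelihood with known variance, the posterior is Normal; its mode equals its mean, the precision-weighted average.
Prior precision 1/σ₀² = 1/16 = 0.0625; data precision n/σ² = 30/1 = 30.
θ̂ = (0.0625·7 + 30·3.25) / (0.0625 + 30) = 97.9375/30.0625 = 1567/481 ≈ 3.2578.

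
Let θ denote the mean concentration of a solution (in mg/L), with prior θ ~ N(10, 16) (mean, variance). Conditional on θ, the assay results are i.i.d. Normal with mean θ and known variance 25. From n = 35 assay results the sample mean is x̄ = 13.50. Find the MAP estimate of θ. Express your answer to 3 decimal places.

θ̂_MAP = 13.350

n = 35, x̄ = 13.50.
For a Normal prior and Normal likelihood with known variance, the posterior is Normal; its mode equals its mean, the precision-weighted average.
Prior precision 1/σ₀² = 1/16 = 0.0625; data precision n/σ² = 35/25 = 1.4.
θ̂ = (0.0625·10 + 1.4·13.5) / (0.0625 + 1.4) = 19.525/1.4625 = 1562/117 ≈ 13.350.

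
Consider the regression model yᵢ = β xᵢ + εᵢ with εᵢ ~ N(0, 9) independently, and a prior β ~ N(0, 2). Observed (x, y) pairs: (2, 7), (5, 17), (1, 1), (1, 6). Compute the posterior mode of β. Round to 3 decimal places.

log p(β | y) = −Σ(yᵢ − βxᵢ)²/(2·9) − β²/(2·2) + const.
Setting the derivative to zero: Σxᵢ(yᵢ − βxᵢ)/9 − β/2 = 0, so β = Σxᵢyᵢ / (Σxᵢ² + σ²/τ²).
Σxᵢyᵢ = 2·7 + 5·17 + 1·1 + 1·6 = 106; Σxᵢ² = 31; σ²/τ² = 4.5.
β̂_MAP = 106 / (31 + 4.5) = 106/35.5 ≈ 2.986.

β̂_MAP = 2.986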